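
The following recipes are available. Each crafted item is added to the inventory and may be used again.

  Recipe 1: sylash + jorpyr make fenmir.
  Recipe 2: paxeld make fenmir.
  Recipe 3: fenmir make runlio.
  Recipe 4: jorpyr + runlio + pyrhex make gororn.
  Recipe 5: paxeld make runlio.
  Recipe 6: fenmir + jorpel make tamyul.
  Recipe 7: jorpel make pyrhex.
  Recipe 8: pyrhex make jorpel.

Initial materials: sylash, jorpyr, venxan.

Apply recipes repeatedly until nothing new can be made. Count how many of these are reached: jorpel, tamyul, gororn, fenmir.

sylash + jorpyr → fenmir (Recipe 1).
jorpel would need pyrhex (Recipe 8), but pyrhex is never obtained.
tamyul would need fenmir and jorpel (Recipe 6), but jorpel is never obtained.
gororn would need jorpyr, runlio, and pyrhex (Recipe 4), but pyrhex is never obtained.
fenmir: reached.
Reached: fenmir — 1 of the 4.

1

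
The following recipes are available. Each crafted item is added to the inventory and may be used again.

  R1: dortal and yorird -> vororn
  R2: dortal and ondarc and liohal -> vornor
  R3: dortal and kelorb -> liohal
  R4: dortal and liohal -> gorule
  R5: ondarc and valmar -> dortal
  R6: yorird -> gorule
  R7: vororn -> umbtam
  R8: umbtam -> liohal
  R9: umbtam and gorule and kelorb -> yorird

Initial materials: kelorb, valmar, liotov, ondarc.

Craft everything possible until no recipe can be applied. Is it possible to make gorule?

Yes

ondarc and valmar -> dortal (R5).
dortal and kelorb -> liohal (R3).
Using R4, dortal and liohal make gorule.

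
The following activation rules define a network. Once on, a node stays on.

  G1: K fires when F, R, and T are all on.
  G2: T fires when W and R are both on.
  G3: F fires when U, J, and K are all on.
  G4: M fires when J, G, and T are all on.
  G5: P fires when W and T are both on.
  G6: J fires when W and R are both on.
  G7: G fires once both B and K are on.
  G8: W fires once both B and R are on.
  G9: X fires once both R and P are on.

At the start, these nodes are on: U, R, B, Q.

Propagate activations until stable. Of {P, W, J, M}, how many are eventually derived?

3

B and R are on, so W fires (G8).
W and R are on, so J fires (G6).
G2: W and R on → T on.
W and T are on, so P fires (G5).
P: reached.
W: reached.
J: reached.
M would need J, G, and T (G4), but G never turns on.
Reached: P, W, and J — 3 of the 4.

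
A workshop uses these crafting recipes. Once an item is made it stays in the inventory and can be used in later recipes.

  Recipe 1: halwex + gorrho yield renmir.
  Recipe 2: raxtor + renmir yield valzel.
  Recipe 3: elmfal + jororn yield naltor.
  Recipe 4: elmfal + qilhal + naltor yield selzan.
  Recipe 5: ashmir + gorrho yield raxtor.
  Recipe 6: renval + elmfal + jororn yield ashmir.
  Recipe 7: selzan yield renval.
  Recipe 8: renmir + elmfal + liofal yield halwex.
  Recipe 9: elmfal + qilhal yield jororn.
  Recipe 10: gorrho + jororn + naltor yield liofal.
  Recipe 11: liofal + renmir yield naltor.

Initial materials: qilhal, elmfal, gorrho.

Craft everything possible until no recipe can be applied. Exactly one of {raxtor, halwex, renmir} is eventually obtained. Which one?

Using Recipe 9, elmfal and qilhal make jororn.
Using Recipe 3, elmfal and jororn make naltor.
elmfal + qilhal + naltor → selzan (Recipe 4).
selzan → renval (Recipe 7).
renval + elmfal + jororn → ashmir (Recipe 6).
Using Recipe 5, ashmir and gorrho make raxtor.
halwex would need renmir, elmfal, and liofal (Recipe 8), but renmir is never obtained. renmir would need halwex and gorrho (Recipe 1), but halwex is never obtained.

raxtor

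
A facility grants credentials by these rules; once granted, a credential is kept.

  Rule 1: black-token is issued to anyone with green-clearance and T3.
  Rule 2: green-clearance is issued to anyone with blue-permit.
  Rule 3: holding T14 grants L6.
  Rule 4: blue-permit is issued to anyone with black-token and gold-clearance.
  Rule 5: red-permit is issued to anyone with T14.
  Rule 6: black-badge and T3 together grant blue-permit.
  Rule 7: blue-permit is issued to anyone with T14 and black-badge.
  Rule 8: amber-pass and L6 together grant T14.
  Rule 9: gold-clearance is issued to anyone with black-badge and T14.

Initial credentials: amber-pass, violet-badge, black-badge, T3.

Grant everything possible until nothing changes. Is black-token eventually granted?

Yes

Holding black-badge and T3 grants blue-permit (Rule 6).
Holding blue-permit grants green-clearance (Rule 2).
Holding green-clearance and T3 grants black-token (Rule 1).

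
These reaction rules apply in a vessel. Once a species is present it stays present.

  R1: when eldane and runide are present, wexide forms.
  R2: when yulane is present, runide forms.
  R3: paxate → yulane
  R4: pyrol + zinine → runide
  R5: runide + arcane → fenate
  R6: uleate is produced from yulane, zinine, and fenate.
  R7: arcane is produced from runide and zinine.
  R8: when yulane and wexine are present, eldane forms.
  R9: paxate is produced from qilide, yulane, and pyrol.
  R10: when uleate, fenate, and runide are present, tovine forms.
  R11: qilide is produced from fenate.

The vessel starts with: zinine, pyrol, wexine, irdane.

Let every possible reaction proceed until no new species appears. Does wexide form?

wexide would need eldane and runide (R1), but eldane never forms.

No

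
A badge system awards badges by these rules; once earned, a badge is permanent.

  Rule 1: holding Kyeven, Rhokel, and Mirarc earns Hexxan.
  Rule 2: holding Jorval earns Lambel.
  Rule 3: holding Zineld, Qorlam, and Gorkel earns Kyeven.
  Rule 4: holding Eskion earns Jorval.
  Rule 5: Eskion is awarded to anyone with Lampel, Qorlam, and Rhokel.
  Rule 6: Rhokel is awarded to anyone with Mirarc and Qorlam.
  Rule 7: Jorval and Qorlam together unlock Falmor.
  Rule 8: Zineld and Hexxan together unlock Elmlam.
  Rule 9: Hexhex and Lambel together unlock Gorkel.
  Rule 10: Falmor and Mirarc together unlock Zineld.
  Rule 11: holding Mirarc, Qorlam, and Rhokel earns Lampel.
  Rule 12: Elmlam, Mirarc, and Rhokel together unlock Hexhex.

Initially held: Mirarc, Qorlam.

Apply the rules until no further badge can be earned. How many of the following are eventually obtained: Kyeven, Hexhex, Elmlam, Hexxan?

Kyeven would need Zineld, Qorlam, and Gorkel (Rule 3), but Gorkel is never earned.
Hexhex would need Elmlam, Mirarc, and Rhokel (Rule 12), but Elmlam is never earned.
Elmlam would need Zineld and Hexxan (Rule 8), but Hexxan is never earned.
Hexxan would need Kyeven, Rhokel, and Mirarc (Rule 1), but Kyeven is never earned.
None of the 4 are reached.

0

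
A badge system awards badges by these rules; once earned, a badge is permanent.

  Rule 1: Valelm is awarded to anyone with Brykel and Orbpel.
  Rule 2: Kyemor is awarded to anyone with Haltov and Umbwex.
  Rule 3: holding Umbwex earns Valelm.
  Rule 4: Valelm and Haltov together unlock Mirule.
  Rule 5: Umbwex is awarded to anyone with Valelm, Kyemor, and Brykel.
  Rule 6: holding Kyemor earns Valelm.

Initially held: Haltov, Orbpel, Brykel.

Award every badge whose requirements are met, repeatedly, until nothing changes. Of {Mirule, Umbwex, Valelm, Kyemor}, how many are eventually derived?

With Brykel and Orbpel, Valelm is earned (Rule 1).
With Valelm and Haltov, Mirule is earned (Rule 4).
Mirule: reached.
Umbwex would need Valelm, Kyemor, and Brykel (Rule 5), but Kyemor is never earned.
Valelm: reached.
Kyemor would need Haltov and Umbwex (Rule 2), but Umbwex is never earned.
Reached: Mirule and Valelm — 2 of the 4.

2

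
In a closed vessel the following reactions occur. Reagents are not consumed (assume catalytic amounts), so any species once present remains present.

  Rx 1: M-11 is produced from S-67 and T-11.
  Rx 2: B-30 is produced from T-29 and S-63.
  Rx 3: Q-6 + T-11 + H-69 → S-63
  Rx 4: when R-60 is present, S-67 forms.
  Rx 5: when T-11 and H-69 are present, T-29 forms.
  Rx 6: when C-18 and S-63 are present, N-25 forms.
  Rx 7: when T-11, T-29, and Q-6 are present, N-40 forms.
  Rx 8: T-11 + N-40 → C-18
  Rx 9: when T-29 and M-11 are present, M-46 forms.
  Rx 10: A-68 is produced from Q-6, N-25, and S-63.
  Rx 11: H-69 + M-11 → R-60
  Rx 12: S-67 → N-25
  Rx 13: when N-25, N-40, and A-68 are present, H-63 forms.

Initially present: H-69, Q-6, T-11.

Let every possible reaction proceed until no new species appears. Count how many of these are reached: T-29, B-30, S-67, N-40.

3

Q-6, T-11, and H-69 present → S-63 forms (Rx 3).
T-11 and H-69 present → T-29 forms (Rx 5).
T-11, T-29, and Q-6 present → N-40 forms (Rx 7).
T-29 and S-63 present → B-30 forms (Rx 2).
T-29: reached.
B-30: reached.
S-67 would need R-60 (Rx 4), but R-60 never forms.
N-40: reached.
Reached: T-29, B-30, and N-40 — 3 of the 4.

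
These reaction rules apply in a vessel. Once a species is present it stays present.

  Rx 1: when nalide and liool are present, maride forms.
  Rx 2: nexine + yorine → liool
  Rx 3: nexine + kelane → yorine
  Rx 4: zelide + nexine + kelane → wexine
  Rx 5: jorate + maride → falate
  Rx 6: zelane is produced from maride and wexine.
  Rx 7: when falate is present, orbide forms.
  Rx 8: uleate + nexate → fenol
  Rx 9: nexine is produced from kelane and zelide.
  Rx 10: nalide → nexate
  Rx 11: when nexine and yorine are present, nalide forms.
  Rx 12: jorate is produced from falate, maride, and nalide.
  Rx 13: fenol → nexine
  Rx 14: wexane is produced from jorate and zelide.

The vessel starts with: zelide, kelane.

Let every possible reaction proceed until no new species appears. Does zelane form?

Yes

kelane and zelide present → nexine forms (Rx 9).
nexine and kelane present → yorine forms (Rx 3).
zelide, nexine, and kelane present → wexine forms (Rx 4).
nexine and yorine present → liool forms (Rx 2).
nexine and yorine present → nalide forms (Rx 11).
nalide and liool present → maride forms (Rx 1).
maride and wexine present → zelane forms (Rx 6).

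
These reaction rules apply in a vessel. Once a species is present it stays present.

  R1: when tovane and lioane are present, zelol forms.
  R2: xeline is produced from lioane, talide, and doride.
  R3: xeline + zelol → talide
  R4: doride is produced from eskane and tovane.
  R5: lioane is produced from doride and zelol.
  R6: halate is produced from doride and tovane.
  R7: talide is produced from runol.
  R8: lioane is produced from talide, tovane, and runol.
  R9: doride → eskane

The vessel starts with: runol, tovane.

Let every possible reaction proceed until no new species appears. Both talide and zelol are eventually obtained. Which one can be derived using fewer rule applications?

talide

talide: runol present → talide forms (R7). [1 rule application]
zelol: runol present → talide forms (R7). talide, tovane, and runol present → lioane forms (R8). tovane and lioane present → zelol forms (R1). [3 rule applications]
talide needs fewer.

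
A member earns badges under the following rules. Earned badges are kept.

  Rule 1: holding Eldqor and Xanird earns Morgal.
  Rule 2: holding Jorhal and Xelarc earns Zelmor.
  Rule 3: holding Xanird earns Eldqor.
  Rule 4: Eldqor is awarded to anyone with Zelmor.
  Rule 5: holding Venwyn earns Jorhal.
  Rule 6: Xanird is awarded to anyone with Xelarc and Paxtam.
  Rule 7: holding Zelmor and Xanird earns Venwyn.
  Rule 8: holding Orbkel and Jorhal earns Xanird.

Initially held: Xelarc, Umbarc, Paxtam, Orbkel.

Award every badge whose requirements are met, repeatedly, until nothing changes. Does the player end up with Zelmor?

Zelmor would need Jorhal and Xelarc (Rule 2), but Jorhal is never earned.

No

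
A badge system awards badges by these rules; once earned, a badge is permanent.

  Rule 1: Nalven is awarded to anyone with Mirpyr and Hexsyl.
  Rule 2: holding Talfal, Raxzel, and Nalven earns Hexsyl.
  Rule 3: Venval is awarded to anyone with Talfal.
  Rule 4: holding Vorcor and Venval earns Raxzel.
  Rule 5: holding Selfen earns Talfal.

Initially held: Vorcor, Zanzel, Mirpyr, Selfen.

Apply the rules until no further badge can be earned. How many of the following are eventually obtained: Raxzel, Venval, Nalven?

2

With Selfen, Talfal is earned (Rule 5).
With Talfal, Venval is earned (Rule 3).
With Vorcor and Venval, Raxzel is earned (Rule 4).
Raxzel: reached.
Venval: reached.
Nalven would need Mirpyr and Hexsyl (Rule 1), but Hexsyl is never earned.
Reached: Raxzel and Venval — 2 of the 3.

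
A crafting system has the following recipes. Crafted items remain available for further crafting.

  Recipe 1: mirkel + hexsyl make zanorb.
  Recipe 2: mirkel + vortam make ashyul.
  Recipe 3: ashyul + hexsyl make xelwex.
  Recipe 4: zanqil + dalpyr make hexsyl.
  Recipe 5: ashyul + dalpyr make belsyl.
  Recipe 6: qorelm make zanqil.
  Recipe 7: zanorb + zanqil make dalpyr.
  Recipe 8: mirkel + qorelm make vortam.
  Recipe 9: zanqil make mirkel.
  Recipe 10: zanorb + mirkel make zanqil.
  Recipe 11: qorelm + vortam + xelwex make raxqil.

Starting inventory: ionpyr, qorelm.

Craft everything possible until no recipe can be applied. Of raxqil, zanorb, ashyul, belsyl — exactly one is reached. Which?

qorelm → zanqil (Recipe 6).
Using Recipe 9, zanqil makes mirkel.
Using Recipe 8, mirkel and qorelm make vortam.
mirkel + vortam → ashyul (Recipe 2).
zanorb would need mirkel and hexsyl (Recipe 1), but hexsyl is never obtained. raxqil would need qorelm, vortam, and xelwex (Recipe 11), but xelwex is never obtained. belsyl would need ashyul and dalpyr (Recipe 5), but dalpyr is never obtained.

ashyul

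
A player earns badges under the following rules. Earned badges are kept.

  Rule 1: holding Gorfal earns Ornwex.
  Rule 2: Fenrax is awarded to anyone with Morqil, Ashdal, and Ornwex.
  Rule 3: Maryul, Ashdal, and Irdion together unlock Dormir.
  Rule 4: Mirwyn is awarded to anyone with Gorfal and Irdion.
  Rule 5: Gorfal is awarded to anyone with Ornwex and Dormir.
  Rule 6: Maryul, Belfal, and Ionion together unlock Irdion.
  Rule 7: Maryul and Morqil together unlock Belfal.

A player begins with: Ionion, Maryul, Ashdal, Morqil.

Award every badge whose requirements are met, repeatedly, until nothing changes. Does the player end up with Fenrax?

Fenrax would need Morqil, Ashdal, and Ornwex (Rule 2), but Ornwex is never earned.

No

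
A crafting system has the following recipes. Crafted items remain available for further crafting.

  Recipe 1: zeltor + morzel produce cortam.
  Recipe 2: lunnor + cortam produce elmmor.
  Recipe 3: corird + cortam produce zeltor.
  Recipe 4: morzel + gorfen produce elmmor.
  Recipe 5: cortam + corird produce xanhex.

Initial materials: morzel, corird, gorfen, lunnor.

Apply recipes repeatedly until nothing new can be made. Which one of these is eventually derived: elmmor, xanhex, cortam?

elmmor

morzel + gorfen → elmmor (Recipe 4).
xanhex would need cortam and corird (Recipe 5), but cortam is never obtained. cortam would need zeltor and morzel (Recipe 1), but zeltor is never obtained.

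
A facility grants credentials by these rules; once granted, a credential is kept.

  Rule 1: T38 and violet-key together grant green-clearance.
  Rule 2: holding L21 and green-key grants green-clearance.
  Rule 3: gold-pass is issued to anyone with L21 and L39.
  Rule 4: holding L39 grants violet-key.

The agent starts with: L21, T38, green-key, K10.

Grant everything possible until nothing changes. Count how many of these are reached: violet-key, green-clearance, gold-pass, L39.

Holding L21 and green-key grants green-clearance (Rule 2).
violet-key would need L39 (Rule 4), but L39 is never granted.
green-clearance: reached.
gold-pass would need L21 and L39 (Rule 3), but L39 is never granted.
No rule produces L39, and it is not given.
Reached: green-clearance — 1 of the 4.

1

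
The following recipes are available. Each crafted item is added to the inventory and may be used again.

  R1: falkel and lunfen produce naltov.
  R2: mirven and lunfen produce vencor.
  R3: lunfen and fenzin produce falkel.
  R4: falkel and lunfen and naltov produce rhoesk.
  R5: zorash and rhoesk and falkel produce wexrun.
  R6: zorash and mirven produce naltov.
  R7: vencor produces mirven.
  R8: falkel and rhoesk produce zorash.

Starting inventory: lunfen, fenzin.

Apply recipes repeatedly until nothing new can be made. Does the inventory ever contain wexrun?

lunfen and fenzin → falkel (R3).
falkel and lunfen → naltov (R1).
falkel and lunfen and naltov → rhoesk (R4).
Using R8, falkel and rhoesk make zorash.
Using R5, zorash, rhoesk, and falkel make wexrun.

Yes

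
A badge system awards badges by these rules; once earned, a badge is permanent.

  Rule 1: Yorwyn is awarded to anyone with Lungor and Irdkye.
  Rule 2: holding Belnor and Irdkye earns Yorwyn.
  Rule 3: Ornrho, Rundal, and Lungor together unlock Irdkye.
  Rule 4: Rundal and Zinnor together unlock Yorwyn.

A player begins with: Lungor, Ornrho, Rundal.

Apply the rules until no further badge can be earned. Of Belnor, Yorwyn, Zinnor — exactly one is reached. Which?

With Ornrho, Rundal, and Lungor, Irdkye is earned (Rule 3).
With Lungor and Irdkye, Yorwyn is earned (Rule 1).
No rule produces Zinnor, and it is not given. No rule produces Belnor, and it is not given.

Yorwyn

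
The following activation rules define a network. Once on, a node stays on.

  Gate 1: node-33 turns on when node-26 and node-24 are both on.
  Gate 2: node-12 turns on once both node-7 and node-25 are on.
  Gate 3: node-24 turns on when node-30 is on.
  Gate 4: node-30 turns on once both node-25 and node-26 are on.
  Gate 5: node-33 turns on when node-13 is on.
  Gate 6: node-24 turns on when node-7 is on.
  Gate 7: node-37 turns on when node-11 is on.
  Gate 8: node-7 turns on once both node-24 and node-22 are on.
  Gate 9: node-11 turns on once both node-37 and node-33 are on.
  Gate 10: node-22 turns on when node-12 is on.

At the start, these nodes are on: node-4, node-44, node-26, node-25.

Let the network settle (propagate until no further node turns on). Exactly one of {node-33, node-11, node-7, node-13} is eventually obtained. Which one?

node-25 and node-26 are on, so node-30 turns on (Gate 4).
Gate 3: node-30 on → node-24 on.
Gate 1: node-26 and node-24 on → node-33 on.
node-11 would need node-37 and node-33 (Gate 9), but node-37 never turns on. No rule produces node-13, and it is not given. node-7 would need node-24 and node-22 (Gate 8), but node-22 never turns on.

node-33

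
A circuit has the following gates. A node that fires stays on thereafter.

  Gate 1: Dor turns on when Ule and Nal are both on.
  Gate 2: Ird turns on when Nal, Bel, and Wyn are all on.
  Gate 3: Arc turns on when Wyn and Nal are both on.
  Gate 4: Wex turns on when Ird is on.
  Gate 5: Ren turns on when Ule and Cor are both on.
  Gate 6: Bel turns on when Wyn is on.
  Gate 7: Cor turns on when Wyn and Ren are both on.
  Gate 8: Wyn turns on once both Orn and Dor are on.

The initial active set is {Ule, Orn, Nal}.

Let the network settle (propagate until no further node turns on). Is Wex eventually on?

Yes

Gate 1: Ule and Nal on → Dor on.
Gate 8: Orn and Dor on → Wyn on.
Gate 6: Wyn on → Bel on.
Nal, Bel, and Wyn are on, so Ird turns on (Gate 2).
Gate 4: Ird on → Wex on.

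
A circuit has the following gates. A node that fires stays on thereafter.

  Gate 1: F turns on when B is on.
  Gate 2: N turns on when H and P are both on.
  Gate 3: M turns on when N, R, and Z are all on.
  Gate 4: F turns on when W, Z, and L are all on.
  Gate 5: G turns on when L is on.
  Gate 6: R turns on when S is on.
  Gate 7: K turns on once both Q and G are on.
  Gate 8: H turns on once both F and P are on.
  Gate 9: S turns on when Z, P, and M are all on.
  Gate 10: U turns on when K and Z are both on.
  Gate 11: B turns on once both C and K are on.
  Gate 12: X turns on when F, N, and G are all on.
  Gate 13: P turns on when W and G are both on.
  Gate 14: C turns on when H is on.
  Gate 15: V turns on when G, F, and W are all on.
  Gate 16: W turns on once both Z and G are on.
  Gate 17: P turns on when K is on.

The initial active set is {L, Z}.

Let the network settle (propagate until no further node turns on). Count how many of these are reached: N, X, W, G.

L is on, so G turns on (Gate 5).
Gate 16: Z and G on → W on.
W and G are on, so P turns on (Gate 13).
Gate 4: W, Z, and L on → F on.
F and P are on, so H turns on (Gate 8).
Gate 2: H and P on → N on.
Gate 12: F, N, and G on → X on.
N: reached.
X: reached.
W: reached.
G: reached.
All 4 are reached.

4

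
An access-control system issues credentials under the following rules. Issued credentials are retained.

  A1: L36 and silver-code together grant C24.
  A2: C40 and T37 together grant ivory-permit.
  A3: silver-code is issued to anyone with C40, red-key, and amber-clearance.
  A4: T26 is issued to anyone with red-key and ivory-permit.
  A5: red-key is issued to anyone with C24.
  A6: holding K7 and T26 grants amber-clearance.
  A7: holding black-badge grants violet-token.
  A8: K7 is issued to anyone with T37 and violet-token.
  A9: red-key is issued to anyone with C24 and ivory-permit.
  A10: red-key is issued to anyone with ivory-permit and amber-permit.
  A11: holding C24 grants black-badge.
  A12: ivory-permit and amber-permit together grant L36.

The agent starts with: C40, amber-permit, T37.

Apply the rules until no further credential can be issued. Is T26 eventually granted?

Yes

Holding C40 and T37 grants ivory-permit (A2).
Holding ivory-permit and amber-permit grants red-key (A10).
Holding red-key and ivory-permit grants T26 (A4).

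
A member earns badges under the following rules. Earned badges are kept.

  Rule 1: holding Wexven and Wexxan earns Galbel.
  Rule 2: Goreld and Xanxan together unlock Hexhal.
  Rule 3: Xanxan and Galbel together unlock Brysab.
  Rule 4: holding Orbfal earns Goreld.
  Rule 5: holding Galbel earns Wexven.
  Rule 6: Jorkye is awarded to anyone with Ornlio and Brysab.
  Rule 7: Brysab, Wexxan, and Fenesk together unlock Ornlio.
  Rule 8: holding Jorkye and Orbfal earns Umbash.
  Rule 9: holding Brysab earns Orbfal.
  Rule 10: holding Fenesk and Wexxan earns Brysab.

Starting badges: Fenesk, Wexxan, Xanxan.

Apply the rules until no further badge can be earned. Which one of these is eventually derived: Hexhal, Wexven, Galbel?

Hexhal

With Fenesk and Wexxan, Brysab is earned (Rule 10).
With Brysab, Orbfal is earned (Rule 9).
With Orbfal, Goreld is earned (Rule 4).
With Goreld and Xanxan, Hexhal is earned (Rule 2).
Wexven would need Galbel (Rule 5), but Galbel is never earned. Galbel would need Wexven and Wexxan (Rule 1), but Wexven is never earned.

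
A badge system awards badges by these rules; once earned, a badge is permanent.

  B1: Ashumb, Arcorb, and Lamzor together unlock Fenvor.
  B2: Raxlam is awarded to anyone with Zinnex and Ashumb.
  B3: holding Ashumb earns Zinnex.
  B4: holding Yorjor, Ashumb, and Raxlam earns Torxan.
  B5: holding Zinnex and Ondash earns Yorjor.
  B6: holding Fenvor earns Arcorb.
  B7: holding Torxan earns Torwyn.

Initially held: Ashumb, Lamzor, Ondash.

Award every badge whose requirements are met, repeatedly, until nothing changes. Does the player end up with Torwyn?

Yes

With Ashumb, Zinnex is earned (B3).
With Zinnex and Ondash, Yorjor is earned (B5).
With Zinnex and Ashumb, Raxlam is earned (B2).
With Yorjor, Ashumb, and Raxlam, Torxan is earned (B4).
With Torxan, Torwyn is earned (B7).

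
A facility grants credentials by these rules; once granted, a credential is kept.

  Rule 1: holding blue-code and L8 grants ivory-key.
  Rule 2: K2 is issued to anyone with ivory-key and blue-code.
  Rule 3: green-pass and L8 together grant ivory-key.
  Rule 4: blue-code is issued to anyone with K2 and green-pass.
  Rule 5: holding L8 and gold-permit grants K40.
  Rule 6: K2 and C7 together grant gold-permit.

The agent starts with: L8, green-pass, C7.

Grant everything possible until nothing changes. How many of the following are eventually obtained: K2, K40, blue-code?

0

K2 would need ivory-key and blue-code (Rule 2), but blue-code is never granted.
K40 would need L8 and gold-permit (Rule 5), but gold-permit is never granted.
blue-code would need K2 and green-pass (Rule 4), but K2 is never granted.
None of the 3 are reached.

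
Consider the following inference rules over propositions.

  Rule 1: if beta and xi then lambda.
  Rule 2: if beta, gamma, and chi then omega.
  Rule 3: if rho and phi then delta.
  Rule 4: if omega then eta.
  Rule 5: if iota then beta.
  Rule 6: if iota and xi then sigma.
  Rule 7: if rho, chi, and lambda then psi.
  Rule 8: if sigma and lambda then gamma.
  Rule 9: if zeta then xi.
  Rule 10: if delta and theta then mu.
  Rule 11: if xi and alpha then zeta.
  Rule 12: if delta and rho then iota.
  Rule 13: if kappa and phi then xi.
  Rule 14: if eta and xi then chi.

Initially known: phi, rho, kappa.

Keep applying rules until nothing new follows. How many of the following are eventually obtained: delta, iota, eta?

2

From rho and phi, Rule 3 gives delta.
delta and rho hold, so iota follows (Rule 12).
delta: reached.
iota: reached.
eta would need omega (Rule 4), but omega is never established.
Reached: delta and iota — 2 of the 3.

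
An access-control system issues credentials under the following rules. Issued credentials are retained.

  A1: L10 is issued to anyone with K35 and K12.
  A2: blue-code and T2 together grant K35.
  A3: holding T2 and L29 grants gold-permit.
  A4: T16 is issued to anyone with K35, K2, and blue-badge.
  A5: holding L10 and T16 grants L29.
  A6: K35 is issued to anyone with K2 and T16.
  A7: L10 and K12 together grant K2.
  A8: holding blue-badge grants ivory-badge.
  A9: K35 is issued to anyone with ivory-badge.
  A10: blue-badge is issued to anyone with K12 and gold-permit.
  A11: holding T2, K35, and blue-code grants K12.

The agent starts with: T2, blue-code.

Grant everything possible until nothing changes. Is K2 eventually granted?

Holding blue-code and T2 grants K35 (A2).
Holding T2, K35, and blue-code grants K12 (A11).
Holding K35 and K12 grants L10 (A1).
Holding L10 and K12 grants K2 (A7).

Yes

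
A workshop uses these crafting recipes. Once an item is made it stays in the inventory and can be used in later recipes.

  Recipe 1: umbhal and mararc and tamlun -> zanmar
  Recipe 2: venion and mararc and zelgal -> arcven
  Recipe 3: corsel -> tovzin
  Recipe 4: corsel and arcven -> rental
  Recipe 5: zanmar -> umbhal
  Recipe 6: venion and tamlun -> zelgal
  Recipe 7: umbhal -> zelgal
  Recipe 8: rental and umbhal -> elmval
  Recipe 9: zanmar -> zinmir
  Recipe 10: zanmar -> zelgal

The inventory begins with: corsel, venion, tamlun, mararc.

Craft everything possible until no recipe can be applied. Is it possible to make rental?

Yes

venion and tamlun -> zelgal (Recipe 6).
Using Recipe 2, venion, mararc, and zelgal make arcven.
Using Recipe 4, corsel and arcven make rental.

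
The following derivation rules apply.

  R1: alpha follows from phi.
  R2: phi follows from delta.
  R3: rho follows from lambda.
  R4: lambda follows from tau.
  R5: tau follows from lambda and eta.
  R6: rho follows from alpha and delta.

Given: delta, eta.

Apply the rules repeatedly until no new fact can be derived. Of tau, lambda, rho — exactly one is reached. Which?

rho

delta holds, so phi follows (R2).
phi holds, so alpha follows (R1).
From alpha and delta, R6 gives rho.
lambda would need tau (R4), but tau is never established. tau would need lambda and eta (R5), but lambda is never established.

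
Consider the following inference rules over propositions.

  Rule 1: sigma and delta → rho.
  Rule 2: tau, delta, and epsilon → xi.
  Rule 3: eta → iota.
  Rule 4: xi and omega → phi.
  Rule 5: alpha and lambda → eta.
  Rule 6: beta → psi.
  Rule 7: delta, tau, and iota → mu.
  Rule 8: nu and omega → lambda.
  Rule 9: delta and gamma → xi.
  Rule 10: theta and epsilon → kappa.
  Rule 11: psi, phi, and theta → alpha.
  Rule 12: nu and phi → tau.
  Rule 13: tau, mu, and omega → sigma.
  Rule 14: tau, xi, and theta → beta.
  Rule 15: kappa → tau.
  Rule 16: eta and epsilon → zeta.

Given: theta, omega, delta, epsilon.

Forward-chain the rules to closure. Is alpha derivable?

Yes

From theta and epsilon, Rule 10 gives kappa.
kappa holds, so tau follows (Rule 15).
tau, delta, and epsilon hold, so xi follows (Rule 2).
From tau, xi, and theta, Rule 14 gives beta.
From xi and omega, Rule 4 gives phi.
From beta, Rule 6 gives psi.
From psi, phi, and theta, Rule 11 gives alpha.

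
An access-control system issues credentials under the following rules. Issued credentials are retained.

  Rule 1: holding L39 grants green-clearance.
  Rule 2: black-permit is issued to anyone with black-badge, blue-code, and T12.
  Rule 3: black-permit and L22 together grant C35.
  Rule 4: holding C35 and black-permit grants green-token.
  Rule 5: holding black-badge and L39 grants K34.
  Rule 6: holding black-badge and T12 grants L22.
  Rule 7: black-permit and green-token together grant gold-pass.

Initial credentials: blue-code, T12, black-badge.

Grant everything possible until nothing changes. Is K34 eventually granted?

No

K34 would need black-badge and L39 (Rule 5), but L39 is never granted.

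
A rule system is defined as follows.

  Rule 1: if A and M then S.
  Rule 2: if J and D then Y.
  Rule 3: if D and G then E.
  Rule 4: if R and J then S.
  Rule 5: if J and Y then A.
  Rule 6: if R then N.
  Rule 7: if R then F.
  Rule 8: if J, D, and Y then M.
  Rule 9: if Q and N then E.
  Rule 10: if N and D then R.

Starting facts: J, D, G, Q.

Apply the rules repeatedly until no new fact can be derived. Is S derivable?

Yes

From J and D, Rule 2 gives Y.
From J, D, and Y, Rule 8 gives M.
J and Y hold, so A follows (Rule 5).
From A and M, Rule 1 gives S.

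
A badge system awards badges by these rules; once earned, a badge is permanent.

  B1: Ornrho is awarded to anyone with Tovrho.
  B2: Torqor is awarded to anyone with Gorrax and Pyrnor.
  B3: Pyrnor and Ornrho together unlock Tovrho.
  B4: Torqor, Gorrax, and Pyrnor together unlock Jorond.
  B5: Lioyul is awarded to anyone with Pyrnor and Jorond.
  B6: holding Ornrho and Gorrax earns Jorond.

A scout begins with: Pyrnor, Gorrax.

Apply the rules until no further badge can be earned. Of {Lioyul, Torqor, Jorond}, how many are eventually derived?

3

With Gorrax and Pyrnor, Torqor is earned (B2).
With Torqor, Gorrax, and Pyrnor, Jorond is earned (B4).
With Pyrnor and Jorond, Lioyul is earned (B5).
Lioyul: reached.
Torqor: reached.
Jorond: reached.
All 3 are reached.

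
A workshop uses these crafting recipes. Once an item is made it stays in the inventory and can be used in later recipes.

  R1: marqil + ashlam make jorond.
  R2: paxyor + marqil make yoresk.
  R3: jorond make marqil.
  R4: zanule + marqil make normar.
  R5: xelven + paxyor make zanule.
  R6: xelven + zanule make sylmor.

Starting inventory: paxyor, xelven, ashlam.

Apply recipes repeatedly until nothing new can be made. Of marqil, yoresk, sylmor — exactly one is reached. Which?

sylmor

Using R5, xelven and paxyor make zanule.
xelven + zanule → sylmor (R6).
marqil would need jorond (R3), but jorond is never obtained. yoresk would need paxyor and marqil (R2), but marqil is never obtained.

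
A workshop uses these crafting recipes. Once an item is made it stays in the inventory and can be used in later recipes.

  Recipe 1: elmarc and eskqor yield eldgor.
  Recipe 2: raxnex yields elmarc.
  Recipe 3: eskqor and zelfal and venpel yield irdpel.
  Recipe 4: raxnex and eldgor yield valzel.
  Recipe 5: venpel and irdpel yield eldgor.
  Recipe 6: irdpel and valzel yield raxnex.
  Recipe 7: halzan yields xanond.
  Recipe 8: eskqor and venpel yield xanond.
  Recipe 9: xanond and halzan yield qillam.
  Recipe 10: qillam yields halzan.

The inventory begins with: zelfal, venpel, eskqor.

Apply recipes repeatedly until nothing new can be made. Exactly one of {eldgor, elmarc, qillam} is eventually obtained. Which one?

eskqor and zelfal and venpel → irdpel (Recipe 3).
venpel and irdpel → eldgor (Recipe 5).
qillam would need xanond and halzan (Recipe 9), but halzan is never obtained. elmarc would need raxnex (Recipe 2), but raxnex is never obtained.

eldgor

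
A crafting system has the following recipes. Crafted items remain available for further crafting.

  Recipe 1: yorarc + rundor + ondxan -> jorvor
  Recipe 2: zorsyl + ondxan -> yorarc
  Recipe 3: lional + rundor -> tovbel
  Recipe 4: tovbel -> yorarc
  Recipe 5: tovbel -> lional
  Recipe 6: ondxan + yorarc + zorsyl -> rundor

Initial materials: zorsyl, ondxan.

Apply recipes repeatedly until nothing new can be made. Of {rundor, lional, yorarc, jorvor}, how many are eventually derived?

Using Recipe 2, zorsyl and ondxan make yorarc.
Using Recipe 6, ondxan, yorarc, and zorsyl make rundor.
yorarc + rundor + ondxan -> jorvor (Recipe 1).
rundor: reached.
lional would need tovbel (Recipe 5), but tovbel is never obtained.
yorarc: reached.
jorvor: reached.
Reached: rundor, yorarc, and jorvor — 3 of the 4.

3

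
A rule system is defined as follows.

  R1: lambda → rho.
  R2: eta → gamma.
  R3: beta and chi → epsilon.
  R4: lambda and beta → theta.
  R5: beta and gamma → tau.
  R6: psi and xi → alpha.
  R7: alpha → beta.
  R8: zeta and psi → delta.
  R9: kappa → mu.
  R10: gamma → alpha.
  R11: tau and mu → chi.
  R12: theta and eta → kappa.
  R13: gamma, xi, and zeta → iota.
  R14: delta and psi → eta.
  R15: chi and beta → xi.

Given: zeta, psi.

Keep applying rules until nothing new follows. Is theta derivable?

No

theta would need lambda and beta (R4), but lambda is never established.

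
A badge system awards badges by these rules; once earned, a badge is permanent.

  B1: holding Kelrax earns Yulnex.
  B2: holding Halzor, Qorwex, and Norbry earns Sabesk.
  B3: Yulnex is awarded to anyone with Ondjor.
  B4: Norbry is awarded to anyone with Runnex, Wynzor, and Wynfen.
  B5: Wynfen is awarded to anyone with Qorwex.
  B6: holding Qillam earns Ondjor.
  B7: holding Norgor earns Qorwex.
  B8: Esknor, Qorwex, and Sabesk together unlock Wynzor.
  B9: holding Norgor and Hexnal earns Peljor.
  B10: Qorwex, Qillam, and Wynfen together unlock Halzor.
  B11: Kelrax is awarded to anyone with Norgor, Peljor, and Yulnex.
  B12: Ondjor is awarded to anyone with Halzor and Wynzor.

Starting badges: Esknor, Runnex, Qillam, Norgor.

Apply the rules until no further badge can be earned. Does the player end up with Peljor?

Peljor would need Norgor and Hexnal (B9), but Hexnal is never earned.

No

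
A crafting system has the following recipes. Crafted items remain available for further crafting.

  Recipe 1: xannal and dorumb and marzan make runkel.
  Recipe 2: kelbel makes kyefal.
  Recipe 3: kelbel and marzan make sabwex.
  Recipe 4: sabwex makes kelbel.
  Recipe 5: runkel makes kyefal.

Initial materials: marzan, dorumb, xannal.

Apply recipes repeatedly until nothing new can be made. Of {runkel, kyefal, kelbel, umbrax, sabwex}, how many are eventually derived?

2

Using Recipe 1, xannal, dorumb, and marzan make runkel.
runkel → kyefal (Recipe 5).
runkel: reached.
kyefal: reached.
kelbel would need sabwex (Recipe 4), but sabwex is never obtained.
No rule produces umbrax, and it is not given.
sabwex would need kelbel and marzan (Recipe 3), but kelbel is never obtained.
Reached: runkel and kyefal — 2 of the 5.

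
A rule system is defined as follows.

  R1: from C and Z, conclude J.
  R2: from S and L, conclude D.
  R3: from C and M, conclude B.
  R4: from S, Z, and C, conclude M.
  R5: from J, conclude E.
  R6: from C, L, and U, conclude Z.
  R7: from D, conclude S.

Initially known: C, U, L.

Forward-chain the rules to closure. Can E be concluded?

Yes

From C, L, and U, R6 gives Z.
C and Z hold, so J follows (R1).
J holds, so E follows (R5).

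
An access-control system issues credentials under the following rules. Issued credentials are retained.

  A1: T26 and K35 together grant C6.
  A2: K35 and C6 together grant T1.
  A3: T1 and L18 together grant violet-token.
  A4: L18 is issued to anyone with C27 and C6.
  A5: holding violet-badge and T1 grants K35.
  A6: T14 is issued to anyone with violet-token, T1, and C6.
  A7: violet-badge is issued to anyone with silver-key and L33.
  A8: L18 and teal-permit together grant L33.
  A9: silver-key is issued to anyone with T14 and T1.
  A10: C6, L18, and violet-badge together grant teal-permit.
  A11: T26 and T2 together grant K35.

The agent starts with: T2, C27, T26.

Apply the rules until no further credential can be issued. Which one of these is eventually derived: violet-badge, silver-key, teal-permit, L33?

Holding T26 and T2 grants K35 (A11).
Holding T26 and K35 grants C6 (A1).
Holding K35 and C6 grants T1 (A2).
Holding C27 and C6 grants L18 (A4).
Holding T1 and L18 grants violet-token (A3).
Holding violet-token, T1, and C6 grants T14 (A6).
Holding T14 and T1 grants silver-key (A9).
teal-permit would need C6, L18, and violet-badge (A10), but violet-badge is never granted. violet-badge would need silver-key and L33 (A7), but L33 is never granted. L33 would need L18 and teal-permit (A8), but teal-permit is never granted.

silver-key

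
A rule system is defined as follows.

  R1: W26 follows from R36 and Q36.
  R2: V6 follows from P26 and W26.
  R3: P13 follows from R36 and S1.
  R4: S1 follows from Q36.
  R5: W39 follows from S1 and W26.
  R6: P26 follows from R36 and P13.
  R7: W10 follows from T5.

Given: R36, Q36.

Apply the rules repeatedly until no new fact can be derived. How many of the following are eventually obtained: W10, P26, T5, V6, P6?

From R36 and Q36, R1 gives W26.
Q36 holds, so S1 follows (R4).
From R36 and S1, R3 gives P13.
From R36 and P13, R6 gives P26.
P26 and W26 hold, so V6 follows (R2).
W10 would need T5 (R7), but T5 is never established.
P26: reached.
No rule produces T5, and it is not given.
V6: reached.
No rule produces P6, and it is not given.
Reached: P26 and V6 — 2 of the 5.

2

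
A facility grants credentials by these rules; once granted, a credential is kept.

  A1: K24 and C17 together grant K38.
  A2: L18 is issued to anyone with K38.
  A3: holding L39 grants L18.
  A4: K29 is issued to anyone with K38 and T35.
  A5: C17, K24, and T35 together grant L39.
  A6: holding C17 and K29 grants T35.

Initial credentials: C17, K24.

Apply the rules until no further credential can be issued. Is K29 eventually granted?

K29 would need K38 and T35 (A4), but T35 is never granted.

No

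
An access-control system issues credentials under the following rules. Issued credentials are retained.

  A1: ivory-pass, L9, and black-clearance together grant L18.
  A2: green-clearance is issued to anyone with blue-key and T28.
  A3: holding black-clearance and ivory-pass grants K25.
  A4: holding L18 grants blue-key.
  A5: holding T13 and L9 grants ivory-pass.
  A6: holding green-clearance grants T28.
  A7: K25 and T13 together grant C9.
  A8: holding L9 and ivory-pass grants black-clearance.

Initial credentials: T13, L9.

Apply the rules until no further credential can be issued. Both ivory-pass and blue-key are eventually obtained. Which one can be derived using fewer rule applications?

ivory-pass: Holding T13 and L9 grants ivory-pass (A5). [1 rule application]
blue-key: Holding T13 and L9 grants ivory-pass (A5). Holding L9 and ivory-pass grants black-clearance (A8). Holding ivory-pass, L9, and black-clearance grants L18 (A1). Holding L18 grants blue-key (A4). [4 rule applications]
ivory-pass needs fewer.

ivory-pass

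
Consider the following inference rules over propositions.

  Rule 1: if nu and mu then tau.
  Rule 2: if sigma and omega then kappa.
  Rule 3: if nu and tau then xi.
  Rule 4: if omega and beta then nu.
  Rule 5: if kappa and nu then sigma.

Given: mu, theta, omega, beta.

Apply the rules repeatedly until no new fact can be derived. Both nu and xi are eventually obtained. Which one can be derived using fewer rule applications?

nu

nu: omega and beta hold, so nu follows (Rule 4). [1 rule application]
xi: omega and beta hold, so nu follows (Rule 4). nu and mu hold, so tau follows (Rule 1). From nu and tau, Rule 3 gives xi. [3 rule applications]
nu needs fewer.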